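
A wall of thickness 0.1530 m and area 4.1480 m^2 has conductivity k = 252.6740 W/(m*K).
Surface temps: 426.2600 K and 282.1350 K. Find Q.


dT = 144.1250 K
Q = 252.6740 * 4.1480 * 144.1250 / 0.1530 = 987295.5801 W

987295.5801 W


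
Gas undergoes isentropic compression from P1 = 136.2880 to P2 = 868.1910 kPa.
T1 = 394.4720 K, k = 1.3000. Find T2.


(k-1)/k = 0.2308
(P2/P1)^exp = 1.5331
T2 = 394.4720 * 1.5331 = 604.7711 K

604.7711 K


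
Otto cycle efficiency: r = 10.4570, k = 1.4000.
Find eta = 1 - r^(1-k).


r^(k-1) = 2.5572
eta = 1 - 1/2.5572 = 0.6089 = 60.8946%

60.8946%


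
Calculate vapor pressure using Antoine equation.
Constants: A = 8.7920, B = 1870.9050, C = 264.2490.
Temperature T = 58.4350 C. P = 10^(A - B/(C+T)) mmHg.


C+T = 322.6840
B/(C+T) = 5.7979
log10(P) = 8.7920 - 5.7979 = 2.9941
P = 10^2.9941 = 986.3980 mmHg

986.3980 mmHg


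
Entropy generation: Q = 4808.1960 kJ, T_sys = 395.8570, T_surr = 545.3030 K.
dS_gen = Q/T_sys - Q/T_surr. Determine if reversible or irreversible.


dS_sys = 4808.1960/395.8570 = 12.1463 kJ/K
dS_surr = -4808.1960/545.3030 = -8.8175 kJ/K
dS_gen = 12.1463 - 8.8175 = 3.3288 kJ/K (irreversible)

dS_gen = 3.3288 kJ/K, irreversible


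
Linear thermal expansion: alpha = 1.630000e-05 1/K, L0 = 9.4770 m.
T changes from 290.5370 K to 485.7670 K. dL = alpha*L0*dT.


dT = 195.2300 K
dL = 1.630000e-05 * 9.4770 * 195.2300 = 0.030158 m
L_final = 9.507158 m

dL = 0.030158 m


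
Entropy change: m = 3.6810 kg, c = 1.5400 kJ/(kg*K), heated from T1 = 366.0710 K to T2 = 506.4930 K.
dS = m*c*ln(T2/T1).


T2/T1 = 1.3836
ln(T2/T1) = 0.3247
dS = 3.6810 * 1.5400 * 0.3247 = 1.8405 kJ/K

1.8405 kJ/K


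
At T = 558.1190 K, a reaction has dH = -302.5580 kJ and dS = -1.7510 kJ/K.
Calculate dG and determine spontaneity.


T*dS = 558.1190 * -1.7510 = -977.2664 kJ
dG = -302.5580 + 977.2664 = 674.7084 kJ (non-spontaneous)

dG = 674.7084 kJ, non-spontaneous


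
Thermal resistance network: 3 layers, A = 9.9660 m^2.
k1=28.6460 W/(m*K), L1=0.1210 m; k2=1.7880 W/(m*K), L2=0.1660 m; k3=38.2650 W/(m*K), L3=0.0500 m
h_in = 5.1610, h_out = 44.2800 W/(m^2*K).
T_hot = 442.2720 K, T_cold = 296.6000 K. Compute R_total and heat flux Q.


R_conv_in = 1/(5.1610*9.9660) = 0.0194
R_1 = 0.1210/(28.6460*9.9660) = 0.0004
R_2 = 0.1660/(1.7880*9.9660) = 0.0093
R_3 = 0.0500/(38.2650*9.9660) = 0.0001
R_conv_out = 1/(44.2800*9.9660) = 0.0023
R_total = 0.0316 K/W
Q = 145.6720 / 0.0316 = 4612.9396 W

R_total = 0.0316 K/W, Q = 4612.9396 W


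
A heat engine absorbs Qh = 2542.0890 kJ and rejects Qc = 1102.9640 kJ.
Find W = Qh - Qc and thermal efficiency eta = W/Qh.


W = 2542.0890 - 1102.9640 = 1439.1250 kJ
eta = 1439.1250 / 2542.0890 = 0.5661 = 56.6119%

W = 1439.1250 kJ, eta = 56.6119%


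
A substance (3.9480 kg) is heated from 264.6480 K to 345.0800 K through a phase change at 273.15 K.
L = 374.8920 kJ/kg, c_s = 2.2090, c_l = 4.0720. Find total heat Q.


Q1 (sensible, solid) = 3.9480 * 2.2090 * 8.5020 = 74.1471 kJ
Q2 (latent) = 3.9480 * 374.8920 = 1480.0736 kJ
Q3 (sensible, liquid) = 3.9480 * 4.0720 * 71.9300 = 1156.3651 kJ
Q_total = 2710.5858 kJ

2710.5858 kJ


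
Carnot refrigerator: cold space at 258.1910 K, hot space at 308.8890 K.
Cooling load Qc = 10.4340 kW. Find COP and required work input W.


COP = 258.1910 / 50.6980 = 5.0927
W = 10.4340 / 5.0927 = 2.0488 kW

COP = 5.0927, W = 2.0488 kW


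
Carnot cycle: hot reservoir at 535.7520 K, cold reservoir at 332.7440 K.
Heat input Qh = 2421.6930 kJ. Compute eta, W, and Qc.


eta = 1 - 332.7440/535.7520 = 0.3789
W = 0.3789 * 2421.6930 = 917.6318 kJ
Qc = 2421.6930 - 917.6318 = 1504.0612 kJ

eta = 37.8922%, W = 917.6318 kJ, Qc = 1504.0612 kJ


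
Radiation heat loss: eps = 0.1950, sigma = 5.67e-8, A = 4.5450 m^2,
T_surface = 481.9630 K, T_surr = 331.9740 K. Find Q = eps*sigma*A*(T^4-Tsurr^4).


T^4 = 5.3958e+10
Tsurr^4 = 1.2146e+10
Q = 0.1950 * 5.67e-8 * 4.5450 * 4.1812e+10 = 2101.1453 W

2101.1453 W


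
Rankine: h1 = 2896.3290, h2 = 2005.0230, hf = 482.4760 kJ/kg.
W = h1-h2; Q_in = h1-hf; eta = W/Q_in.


W = 891.3060 kJ/kg
Q_in = 2413.8530 kJ/kg
eta = 0.3692 = 36.9246%

eta = 36.9246%


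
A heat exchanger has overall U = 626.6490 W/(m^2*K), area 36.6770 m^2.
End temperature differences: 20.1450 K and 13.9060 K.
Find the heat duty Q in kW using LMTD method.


LMTD = 16.8332 K
Q = 626.6490 * 36.6770 * 16.8332 = 386888.5468 W = 386.8885 kW

386.8885 kW


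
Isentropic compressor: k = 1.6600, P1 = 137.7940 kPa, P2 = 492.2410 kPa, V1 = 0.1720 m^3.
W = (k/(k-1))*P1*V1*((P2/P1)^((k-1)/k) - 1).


(k-1)/k = 0.3976
(P2/P1)^exp = 1.6590
W = 2.5152 * 137.7940 * 0.1720 * (1.6590 - 1) = 39.2834 kJ

39.2834 kJ


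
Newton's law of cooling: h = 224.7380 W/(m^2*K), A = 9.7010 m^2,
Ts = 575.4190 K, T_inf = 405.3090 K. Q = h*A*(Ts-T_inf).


dT = 170.1100 K
Q = 224.7380 * 9.7010 * 170.1100 = 370870.9876 W

370870.9876 W


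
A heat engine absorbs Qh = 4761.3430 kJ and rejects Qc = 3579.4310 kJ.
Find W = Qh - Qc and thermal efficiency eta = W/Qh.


W = 4761.3430 - 3579.4310 = 1181.9120 kJ
eta = 1181.9120 / 4761.3430 = 0.2482 = 24.8231%

W = 1181.9120 kJ, eta = 24.8231%


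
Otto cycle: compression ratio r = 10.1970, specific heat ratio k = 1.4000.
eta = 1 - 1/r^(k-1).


r^(k-1) = 2.5316
eta = 1 - 1/2.5316 = 0.6050 = 60.4987%

60.4987%


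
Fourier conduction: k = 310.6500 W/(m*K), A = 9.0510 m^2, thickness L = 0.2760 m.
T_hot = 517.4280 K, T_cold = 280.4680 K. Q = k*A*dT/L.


dT = 236.9600 K
Q = 310.6500 * 9.0510 * 236.9600 / 0.2760 = 2413981.1914 W

2413981.1914 W


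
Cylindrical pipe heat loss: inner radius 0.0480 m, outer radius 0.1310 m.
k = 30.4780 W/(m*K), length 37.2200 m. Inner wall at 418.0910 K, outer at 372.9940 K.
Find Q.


dT = 45.0970 K
ln(ro/ri) = 1.0040
Q = 2*pi*30.4780*37.2200*45.0970 / 1.0040 = 320153.4870 W

320153.4870 W


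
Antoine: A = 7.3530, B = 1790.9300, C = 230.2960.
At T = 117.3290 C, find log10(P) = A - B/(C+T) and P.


C+T = 347.6250
B/(C+T) = 5.1519
log10(P) = 7.3530 - 5.1519 = 2.2011
P = 10^2.2011 = 158.8905 mmHg

158.8905 mmHg


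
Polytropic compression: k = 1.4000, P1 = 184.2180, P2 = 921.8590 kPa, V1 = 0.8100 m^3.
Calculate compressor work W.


(k-1)/k = 0.2857
(P2/P1)^exp = 1.5842
W = 3.5000 * 184.2180 * 0.8100 * (1.5842 - 1) = 305.1017 kJ

305.1017 kJ


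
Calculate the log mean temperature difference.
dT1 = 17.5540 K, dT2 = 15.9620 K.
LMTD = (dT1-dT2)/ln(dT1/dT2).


dT1/dT2 = 1.0997
ln(dT1/dT2) = 0.0951
LMTD = 1.5920 / 0.0951 = 16.7454 K

16.7454 K


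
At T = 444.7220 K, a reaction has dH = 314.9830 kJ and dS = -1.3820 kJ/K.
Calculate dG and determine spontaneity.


T*dS = 444.7220 * -1.3820 = -614.6058 kJ
dG = 314.9830 + 614.6058 = 929.5888 kJ (non-spontaneous)

dG = 929.5888 kJ, non-spontaneous


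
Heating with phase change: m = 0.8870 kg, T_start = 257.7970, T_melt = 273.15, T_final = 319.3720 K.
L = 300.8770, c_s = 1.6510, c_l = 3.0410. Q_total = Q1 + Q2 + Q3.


Q1 (sensible, solid) = 0.8870 * 1.6510 * 15.3530 = 22.4835 kJ
Q2 (latent) = 0.8870 * 300.8770 = 266.8779 kJ
Q3 (sensible, liquid) = 0.8870 * 3.0410 * 46.2220 = 124.6777 kJ
Q_total = 414.0391 kJ

414.0391 kJ


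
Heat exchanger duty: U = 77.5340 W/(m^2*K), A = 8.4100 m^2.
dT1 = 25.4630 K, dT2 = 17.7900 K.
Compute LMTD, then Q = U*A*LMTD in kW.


LMTD = 21.3977 K
Q = 77.5340 * 8.4100 * 21.3977 = 13952.6054 W = 13.9526 kW

13.9526 kW


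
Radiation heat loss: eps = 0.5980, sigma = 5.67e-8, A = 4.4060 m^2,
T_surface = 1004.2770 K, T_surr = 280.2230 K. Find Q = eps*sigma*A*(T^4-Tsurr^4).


T^4 = 1.0172e+12
Tsurr^4 = 6.1662e+09
Q = 0.5980 * 5.67e-8 * 4.4060 * 1.0111e+12 = 151043.5511 W

151043.5511 W


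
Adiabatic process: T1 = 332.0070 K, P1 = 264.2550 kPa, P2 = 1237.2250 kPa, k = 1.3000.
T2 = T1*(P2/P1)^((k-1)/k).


(k-1)/k = 0.2308
(P2/P1)^exp = 1.4280
T2 = 332.0070 * 1.4280 = 474.0900 K

474.0900 K


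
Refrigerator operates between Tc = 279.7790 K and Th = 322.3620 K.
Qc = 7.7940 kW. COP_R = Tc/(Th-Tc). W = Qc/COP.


COP = 279.7790 / 42.5830 = 6.5702
W = 7.7940 / 6.5702 = 1.1863 kW

COP = 6.5702, W = 1.1863 kW


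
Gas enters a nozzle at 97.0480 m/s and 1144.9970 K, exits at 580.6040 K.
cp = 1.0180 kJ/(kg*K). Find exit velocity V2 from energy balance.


dT = 564.3930 K
2*cp*1000*dT = 1149104.1480
V1^2 = 9418.3143
V2 = sqrt(1158522.4623) = 1076.3468 m/s

1076.3468 m/s


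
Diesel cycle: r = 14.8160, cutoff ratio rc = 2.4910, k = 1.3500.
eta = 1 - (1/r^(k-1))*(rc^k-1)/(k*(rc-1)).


r^(k-1) = 2.5690
rc^k = 3.4285
eta = 0.5304 = 53.0353%

53.0353%


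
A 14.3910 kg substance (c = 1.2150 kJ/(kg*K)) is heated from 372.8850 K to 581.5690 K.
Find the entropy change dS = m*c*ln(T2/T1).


T2/T1 = 1.5596
ln(T2/T1) = 0.4445
dS = 14.3910 * 1.2150 * 0.4445 = 7.7714 kJ/K

7.7714 kJ/K


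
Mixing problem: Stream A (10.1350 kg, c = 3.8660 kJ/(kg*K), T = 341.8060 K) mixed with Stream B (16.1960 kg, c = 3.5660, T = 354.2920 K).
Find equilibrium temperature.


num = 33854.7237
den = 96.9368
Tf = 349.2452 K

349.2452 K


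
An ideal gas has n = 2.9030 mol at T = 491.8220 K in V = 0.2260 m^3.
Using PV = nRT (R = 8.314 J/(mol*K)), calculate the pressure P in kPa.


P = nRT/V = 2.9030 * 8.314 * 491.8220 / 0.2260
= 11870.3905 / 0.2260 = 52523.8519 Pa = 52.5239 kPa

52.5239 kPa


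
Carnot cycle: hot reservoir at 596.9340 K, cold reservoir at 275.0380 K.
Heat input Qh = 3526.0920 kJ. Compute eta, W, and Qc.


eta = 1 - 275.0380/596.9340 = 0.5392
W = 0.5392 * 3526.0920 = 1901.4412 kJ
Qc = 3526.0920 - 1901.4412 = 1624.6508 kJ

eta = 53.9249%, W = 1901.4412 kJ, Qc = 1624.6508 kJ


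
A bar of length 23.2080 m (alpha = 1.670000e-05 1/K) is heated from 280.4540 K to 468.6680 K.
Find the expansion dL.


dT = 188.2140 K
dL = 1.670000e-05 * 23.2080 * 188.2140 = 0.072947 m
L_final = 23.280947 m

dL = 0.072947 m


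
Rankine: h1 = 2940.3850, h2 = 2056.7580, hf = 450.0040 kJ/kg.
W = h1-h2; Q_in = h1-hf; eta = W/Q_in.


W = 883.6270 kJ/kg
Q_in = 2490.3810 kJ/kg
eta = 0.3548 = 35.4816%

eta = 35.4816%


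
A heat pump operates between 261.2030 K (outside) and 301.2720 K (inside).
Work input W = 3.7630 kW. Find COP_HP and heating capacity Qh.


COP = 301.2720 / 40.0690 = 7.5188
Qh = 7.5188 * 3.7630 = 28.2934 kW

COP = 7.5188, Qh = 28.2934 kW


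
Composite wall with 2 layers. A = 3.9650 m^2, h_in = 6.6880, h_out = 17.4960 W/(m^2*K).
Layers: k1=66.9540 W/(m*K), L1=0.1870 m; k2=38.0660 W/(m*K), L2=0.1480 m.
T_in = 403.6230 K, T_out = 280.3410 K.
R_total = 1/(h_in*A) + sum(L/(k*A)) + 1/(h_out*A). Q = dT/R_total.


R_conv_in = 1/(6.6880*3.9650) = 0.0377
R_1 = 0.1870/(66.9540*3.9650) = 0.0007
R_2 = 0.1480/(38.0660*3.9650) = 0.0010
R_conv_out = 1/(17.4960*3.9650) = 0.0144
R_total = 0.0538 K/W
Q = 123.2820 / 0.0538 = 2291.0424 W

R_total = 0.0538 K/W, Q = 2291.0424 W


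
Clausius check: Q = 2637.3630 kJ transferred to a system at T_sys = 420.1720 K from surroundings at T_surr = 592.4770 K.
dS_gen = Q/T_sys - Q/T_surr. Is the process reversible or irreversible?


dS_sys = 2637.3630/420.1720 = 6.2769 kJ/K
dS_surr = -2637.3630/592.4770 = -4.4514 kJ/K
dS_gen = 6.2769 - 4.4514 = 1.8254 kJ/K (irreversible)

dS_gen = 1.8254 kJ/K, irreversible


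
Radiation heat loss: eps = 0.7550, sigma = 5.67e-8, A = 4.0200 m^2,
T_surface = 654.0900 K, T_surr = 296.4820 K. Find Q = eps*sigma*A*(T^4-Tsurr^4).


T^4 = 1.8304e+11
Tsurr^4 = 7.7267e+09
Q = 0.7550 * 5.67e-8 * 4.0200 * 1.7532e+11 = 30169.9902 W

30169.9902 W


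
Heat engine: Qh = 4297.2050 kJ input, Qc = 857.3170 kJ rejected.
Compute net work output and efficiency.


W = 4297.2050 - 857.3170 = 3439.8880 kJ
eta = 3439.8880 / 4297.2050 = 0.8005 = 80.0494%

W = 3439.8880 kJ, eta = 80.0494%


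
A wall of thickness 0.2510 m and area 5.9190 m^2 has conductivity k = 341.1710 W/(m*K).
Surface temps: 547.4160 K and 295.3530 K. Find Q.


dT = 252.0630 K
Q = 341.1710 * 5.9190 * 252.0630 / 0.2510 = 2027943.3912 W

2027943.3912 W


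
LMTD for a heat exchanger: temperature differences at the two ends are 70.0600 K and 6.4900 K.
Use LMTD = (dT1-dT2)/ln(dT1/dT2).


dT1/dT2 = 10.7951
ln(dT1/dT2) = 2.3791
LMTD = 63.5700 / 2.3791 = 26.7203 K

26.7203 K


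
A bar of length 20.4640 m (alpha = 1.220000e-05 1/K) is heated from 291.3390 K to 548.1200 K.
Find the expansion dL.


dT = 256.7810 K
dL = 1.220000e-05 * 20.4640 * 256.7810 = 0.064108 m
L_final = 20.528108 m

dL = 0.064108 m


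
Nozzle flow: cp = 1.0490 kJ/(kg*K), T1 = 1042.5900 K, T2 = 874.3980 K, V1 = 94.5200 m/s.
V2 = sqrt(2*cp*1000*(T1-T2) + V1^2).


dT = 168.1920 K
2*cp*1000*dT = 352866.8160
V1^2 = 8934.0304
V2 = sqrt(361800.8464) = 601.4988 m/s

601.4988 m/s


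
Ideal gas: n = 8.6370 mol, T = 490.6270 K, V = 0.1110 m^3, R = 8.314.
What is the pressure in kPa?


P = nRT/V = 8.6370 * 8.314 * 490.6270 / 0.1110
= 35230.9524 / 0.1110 = 317395.9680 Pa = 317.3960 kPa

317.3960 kPa


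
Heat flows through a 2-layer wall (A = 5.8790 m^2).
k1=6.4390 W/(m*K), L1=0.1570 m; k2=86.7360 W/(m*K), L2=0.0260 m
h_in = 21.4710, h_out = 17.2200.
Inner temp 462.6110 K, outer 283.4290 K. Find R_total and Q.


R_conv_in = 1/(21.4710*5.8790) = 0.0079
R_1 = 0.1570/(6.4390*5.8790) = 0.0041
R_2 = 0.0260/(86.7360*5.8790) = 5.0988e-05
R_conv_out = 1/(17.2200*5.8790) = 0.0099
R_total = 0.0220 K/W
Q = 179.1820 / 0.0220 = 8145.2103 W

R_total = 0.0220 K/W, Q = 8145.2103 W


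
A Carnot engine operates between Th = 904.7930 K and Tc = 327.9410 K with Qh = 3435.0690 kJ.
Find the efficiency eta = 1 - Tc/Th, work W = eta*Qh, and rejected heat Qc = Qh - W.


eta = 1 - 327.9410/904.7930 = 0.6376
W = 0.6376 * 3435.0690 = 2190.0329 kJ
Qc = 3435.0690 - 2190.0329 = 1245.0361 kJ

eta = 63.7551%, W = 2190.0329 kJ, Qc = 1245.0361 kJ


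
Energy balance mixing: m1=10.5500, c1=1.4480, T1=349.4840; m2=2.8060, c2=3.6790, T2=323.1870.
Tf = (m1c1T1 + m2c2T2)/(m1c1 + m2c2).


num = 8675.2053
den = 25.5997
Tf = 338.8795 K

338.8795 K


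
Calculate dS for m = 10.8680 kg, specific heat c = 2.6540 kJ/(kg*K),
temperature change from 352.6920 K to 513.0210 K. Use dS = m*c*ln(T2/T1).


T2/T1 = 1.4546
ln(T2/T1) = 0.3747
dS = 10.8680 * 2.6540 * 0.3747 = 10.8083 kJ/K

10.8083 kJ/K


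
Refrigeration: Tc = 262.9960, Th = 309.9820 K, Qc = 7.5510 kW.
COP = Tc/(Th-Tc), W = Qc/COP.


COP = 262.9960 / 46.9860 = 5.5973
W = 7.5510 / 5.5973 = 1.3490 kW

COP = 5.5973, W = 1.3490 kW


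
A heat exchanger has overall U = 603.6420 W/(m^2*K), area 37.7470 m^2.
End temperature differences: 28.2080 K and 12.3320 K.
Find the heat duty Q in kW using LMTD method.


LMTD = 19.1876 K
Q = 603.6420 * 37.7470 * 19.1876 = 437203.0715 W = 437.2031 kW

437.2031 kW


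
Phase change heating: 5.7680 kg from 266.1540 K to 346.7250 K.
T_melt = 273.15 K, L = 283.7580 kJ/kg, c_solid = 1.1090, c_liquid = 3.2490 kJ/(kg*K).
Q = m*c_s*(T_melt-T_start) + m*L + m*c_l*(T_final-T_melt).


Q1 (sensible, solid) = 5.7680 * 1.1090 * 6.9960 = 44.7514 kJ
Q2 (latent) = 5.7680 * 283.7580 = 1636.7161 kJ
Q3 (sensible, liquid) = 5.7680 * 3.2490 * 73.5750 = 1378.8126 kJ
Q_total = 3060.2801 kJ

3060.2801 kJ


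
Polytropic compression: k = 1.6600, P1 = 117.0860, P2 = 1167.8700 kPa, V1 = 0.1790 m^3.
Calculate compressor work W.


(k-1)/k = 0.3976
(P2/P1)^exp = 2.4954
W = 2.5152 * 117.0860 * 0.1790 * (2.4954 - 1) = 78.8305 kJ

78.8305 kJ


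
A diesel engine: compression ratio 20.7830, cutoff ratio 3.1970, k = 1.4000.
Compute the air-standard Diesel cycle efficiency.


r^(k-1) = 3.3658
rc^k = 5.0891
eta = 0.6050 = 60.5011%

60.5011%


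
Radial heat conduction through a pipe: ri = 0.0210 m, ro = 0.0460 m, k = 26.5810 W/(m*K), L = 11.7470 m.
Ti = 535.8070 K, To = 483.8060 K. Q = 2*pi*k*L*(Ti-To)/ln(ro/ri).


dT = 52.0010 K
ln(ro/ri) = 0.7841
Q = 2*pi*26.5810*11.7470*52.0010 / 0.7841 = 130109.1661 W

130109.1661 W


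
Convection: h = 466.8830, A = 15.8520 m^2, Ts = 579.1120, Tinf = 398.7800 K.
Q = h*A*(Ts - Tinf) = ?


dT = 180.3320 K
Q = 466.8830 * 15.8520 * 180.3320 = 1334642.4186 W

1334642.4186 W


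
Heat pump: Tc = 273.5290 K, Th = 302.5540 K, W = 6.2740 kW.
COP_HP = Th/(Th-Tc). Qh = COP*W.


COP = 302.5540 / 29.0250 = 10.4239
Qh = 10.4239 * 6.2740 = 65.3996 kW

COP = 10.4239, Qh = 65.3996 kW


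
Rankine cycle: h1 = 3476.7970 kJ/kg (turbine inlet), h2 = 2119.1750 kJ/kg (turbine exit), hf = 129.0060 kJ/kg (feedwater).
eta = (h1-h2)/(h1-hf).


W = 1357.6220 kJ/kg
Q_in = 3347.7910 kJ/kg
eta = 0.4055 = 40.5528%

eta = 40.5528%


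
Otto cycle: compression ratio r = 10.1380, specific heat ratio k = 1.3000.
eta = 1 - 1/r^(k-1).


r^(k-1) = 2.0035
eta = 1 - 1/2.0035 = 0.5009 = 50.0869%

50.0869%


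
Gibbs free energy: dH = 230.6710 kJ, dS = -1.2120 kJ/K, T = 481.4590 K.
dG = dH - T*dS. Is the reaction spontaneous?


T*dS = 481.4590 * -1.2120 = -583.5283 kJ
dG = 230.6710 + 583.5283 = 814.1993 kJ (non-spontaneous)

dG = 814.1993 kJ, non-spontaneous


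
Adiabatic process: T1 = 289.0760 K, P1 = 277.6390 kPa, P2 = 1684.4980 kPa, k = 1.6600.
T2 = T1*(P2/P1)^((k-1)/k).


(k-1)/k = 0.3976
(P2/P1)^exp = 2.0479
T2 = 289.0760 * 2.0479 = 591.9995 K

591.9995 K


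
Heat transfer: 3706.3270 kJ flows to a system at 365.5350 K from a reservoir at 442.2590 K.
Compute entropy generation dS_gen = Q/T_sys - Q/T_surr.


dS_sys = 3706.3270/365.5350 = 10.1395 kJ/K
dS_surr = -3706.3270/442.2590 = -8.3804 kJ/K
dS_gen = 10.1395 - 8.3804 = 1.7590 kJ/K (irreversible)

dS_gen = 1.7590 kJ/K, irreversible


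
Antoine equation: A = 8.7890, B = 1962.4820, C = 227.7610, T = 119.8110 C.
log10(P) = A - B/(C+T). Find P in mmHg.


C+T = 347.5720
B/(C+T) = 5.6463
log10(P) = 8.7890 - 5.6463 = 3.1427
P = 10^3.1427 = 1389.1197 mmHg

1389.1197 mmHg


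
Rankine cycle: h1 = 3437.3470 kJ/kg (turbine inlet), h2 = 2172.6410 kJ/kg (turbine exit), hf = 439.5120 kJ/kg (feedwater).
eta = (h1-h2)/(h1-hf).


W = 1264.7060 kJ/kg
Q_in = 2997.8350 kJ/kg
eta = 0.4219 = 42.1873%

eta = 42.1873%


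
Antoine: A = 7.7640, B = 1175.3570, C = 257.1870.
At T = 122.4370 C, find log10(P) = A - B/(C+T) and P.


C+T = 379.6240
B/(C+T) = 3.0961
log10(P) = 7.7640 - 3.0961 = 4.6679
P = 10^4.6679 = 46547.0054 mmHg

46547.0054 mmHg


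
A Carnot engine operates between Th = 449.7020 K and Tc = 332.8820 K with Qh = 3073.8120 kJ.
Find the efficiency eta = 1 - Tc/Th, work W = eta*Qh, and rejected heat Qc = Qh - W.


eta = 1 - 332.8820/449.7020 = 0.2598
W = 0.2598 * 3073.8120 = 798.4904 kJ
Qc = 3073.8120 - 798.4904 = 2275.3216 kJ

eta = 25.9772%, W = 798.4904 kJ, Qc = 2275.3216 kJ


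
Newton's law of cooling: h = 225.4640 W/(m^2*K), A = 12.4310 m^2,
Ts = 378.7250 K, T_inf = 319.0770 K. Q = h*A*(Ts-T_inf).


dT = 59.6480 K
Q = 225.4640 * 12.4310 * 59.6480 = 167178.0135 W

167178.0135 W


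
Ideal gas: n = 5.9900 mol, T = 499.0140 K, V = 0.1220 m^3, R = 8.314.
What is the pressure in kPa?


P = nRT/V = 5.9900 * 8.314 * 499.0140 / 0.1220
= 24851.3264 / 0.1220 = 203699.3963 Pa = 203.6994 kPa

203.6994 kPa


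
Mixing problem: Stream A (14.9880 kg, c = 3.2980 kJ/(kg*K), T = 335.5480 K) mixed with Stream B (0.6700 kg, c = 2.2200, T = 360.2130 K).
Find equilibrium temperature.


num = 17122.0607
den = 50.9178
Tf = 336.2685 K

336.2685 K


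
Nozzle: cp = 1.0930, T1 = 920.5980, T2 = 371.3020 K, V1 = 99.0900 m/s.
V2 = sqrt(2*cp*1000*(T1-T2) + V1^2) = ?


dT = 549.2960 K
2*cp*1000*dT = 1200761.0560
V1^2 = 9818.8281
V2 = sqrt(1210579.8841) = 1100.2636 m/s

1100.2636 m/s


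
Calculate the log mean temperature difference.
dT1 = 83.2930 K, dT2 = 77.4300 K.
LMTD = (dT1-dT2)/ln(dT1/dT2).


dT1/dT2 = 1.0757
ln(dT1/dT2) = 0.0730
LMTD = 5.8630 / 0.0730 = 80.3258 K

80.3258 K


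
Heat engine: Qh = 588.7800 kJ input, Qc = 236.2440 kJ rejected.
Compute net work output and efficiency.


W = 588.7800 - 236.2440 = 352.5360 kJ
eta = 352.5360 / 588.7800 = 0.5988 = 59.8757%

W = 352.5360 kJ, eta = 59.8757%


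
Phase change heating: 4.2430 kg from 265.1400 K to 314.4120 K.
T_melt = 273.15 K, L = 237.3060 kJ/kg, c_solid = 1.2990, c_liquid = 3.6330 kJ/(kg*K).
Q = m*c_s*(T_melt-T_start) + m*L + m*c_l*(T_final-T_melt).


Q1 (sensible, solid) = 4.2430 * 1.2990 * 8.0100 = 44.1484 kJ
Q2 (latent) = 4.2430 * 237.3060 = 1006.8894 kJ
Q3 (sensible, liquid) = 4.2430 * 3.6330 * 41.2620 = 636.0463 kJ
Q_total = 1687.0840 kJ

1687.0840 kJ


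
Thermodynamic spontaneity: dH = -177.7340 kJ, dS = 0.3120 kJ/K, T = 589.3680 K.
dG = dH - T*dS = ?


T*dS = 589.3680 * 0.3120 = 183.8828 kJ
dG = -177.7340 - 183.8828 = -361.6168 kJ (spontaneous)

dG = -361.6168 kJ, spontaneous


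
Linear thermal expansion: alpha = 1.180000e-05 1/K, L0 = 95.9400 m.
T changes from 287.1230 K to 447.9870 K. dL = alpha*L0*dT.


dT = 160.8640 K
dL = 1.180000e-05 * 95.9400 * 160.8640 = 0.182113 m
L_final = 96.122113 m

dL = 0.182113 m


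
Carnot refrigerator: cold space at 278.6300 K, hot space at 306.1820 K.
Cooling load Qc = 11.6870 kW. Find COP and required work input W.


COP = 278.6300 / 27.5520 = 10.1129
W = 11.6870 / 10.1129 = 1.1557 kW

COP = 10.1129, W = 1.1557 kW


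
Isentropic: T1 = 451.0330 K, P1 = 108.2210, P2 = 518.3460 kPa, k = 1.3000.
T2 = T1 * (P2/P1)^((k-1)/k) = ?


(k-1)/k = 0.2308
(P2/P1)^exp = 1.4355
T2 = 451.0330 * 1.4355 = 647.4445 K

647.4445 K


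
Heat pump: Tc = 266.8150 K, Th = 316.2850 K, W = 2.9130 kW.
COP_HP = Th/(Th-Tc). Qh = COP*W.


COP = 316.2850 / 49.4700 = 6.3935
Qh = 6.3935 * 2.9130 = 18.6242 kW

COP = 6.3935, Qh = 18.6242 kW


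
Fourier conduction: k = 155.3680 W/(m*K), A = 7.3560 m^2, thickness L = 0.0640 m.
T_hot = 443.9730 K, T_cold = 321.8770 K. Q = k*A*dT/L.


dT = 122.0960 K
Q = 155.3680 * 7.3560 * 122.0960 / 0.0640 = 2180342.6895 W

2180342.6895 W


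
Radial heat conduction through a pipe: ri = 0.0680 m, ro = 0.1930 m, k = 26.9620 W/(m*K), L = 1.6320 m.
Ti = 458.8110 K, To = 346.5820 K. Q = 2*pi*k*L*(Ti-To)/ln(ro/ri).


dT = 112.2290 K
ln(ro/ri) = 1.0432
Q = 2*pi*26.9620*1.6320*112.2290 / 1.0432 = 29743.8330 W

29743.8330 W


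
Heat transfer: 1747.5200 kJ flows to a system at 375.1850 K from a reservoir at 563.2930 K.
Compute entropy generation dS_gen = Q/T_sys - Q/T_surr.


dS_sys = 1747.5200/375.1850 = 4.6578 kJ/K
dS_surr = -1747.5200/563.2930 = -3.1023 kJ/K
dS_gen = 4.6578 - 3.1023 = 1.5554 kJ/K (irreversible)

dS_gen = 1.5554 kJ/K, irreversible


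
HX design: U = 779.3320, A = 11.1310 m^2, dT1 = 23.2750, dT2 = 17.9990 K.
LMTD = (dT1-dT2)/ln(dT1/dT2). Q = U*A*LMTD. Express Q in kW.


LMTD = 20.5241 K
Q = 779.3320 * 11.1310 * 20.5241 = 178041.3406 W = 178.0413 kW

178.0413 kW


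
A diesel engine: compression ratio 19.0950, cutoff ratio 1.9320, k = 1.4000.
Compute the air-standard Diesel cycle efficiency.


r^(k-1) = 3.2536
rc^k = 2.5143
eta = 0.6433 = 64.3312%

64.3312%


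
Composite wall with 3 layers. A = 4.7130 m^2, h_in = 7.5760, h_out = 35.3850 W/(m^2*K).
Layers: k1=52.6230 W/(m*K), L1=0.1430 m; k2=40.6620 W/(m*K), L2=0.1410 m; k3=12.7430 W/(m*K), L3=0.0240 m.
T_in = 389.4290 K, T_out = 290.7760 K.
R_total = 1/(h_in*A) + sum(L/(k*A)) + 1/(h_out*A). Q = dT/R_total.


R_conv_in = 1/(7.5760*4.7130) = 0.0280
R_1 = 0.1430/(52.6230*4.7130) = 0.0006
R_2 = 0.1410/(40.6620*4.7130) = 0.0007
R_3 = 0.0240/(12.7430*4.7130) = 0.0004
R_conv_out = 1/(35.3850*4.7130) = 0.0060
R_total = 0.0357 K/W
Q = 98.6530 / 0.0357 = 2762.2290 W

R_total = 0.0357 K/W, Q = 2762.2290 W


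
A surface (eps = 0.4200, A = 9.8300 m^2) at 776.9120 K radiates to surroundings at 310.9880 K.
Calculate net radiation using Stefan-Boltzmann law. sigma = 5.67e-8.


T^4 = 3.6432e+11
Tsurr^4 = 9.3535e+09
Q = 0.4200 * 5.67e-8 * 9.8300 * 3.5497e+11 = 83095.5265 W

83095.5265 W


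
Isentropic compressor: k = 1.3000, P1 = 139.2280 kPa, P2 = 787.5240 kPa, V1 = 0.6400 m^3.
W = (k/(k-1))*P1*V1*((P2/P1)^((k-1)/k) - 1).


(k-1)/k = 0.2308
(P2/P1)^exp = 1.4916
W = 4.3333 * 139.2280 * 0.6400 * (1.4916 - 1) = 189.8327 kJ

189.8327 kJ


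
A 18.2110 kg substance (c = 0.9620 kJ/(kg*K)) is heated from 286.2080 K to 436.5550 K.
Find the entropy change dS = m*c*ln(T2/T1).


T2/T1 = 1.5253
ln(T2/T1) = 0.4222
dS = 18.2110 * 0.9620 * 0.4222 = 7.3964 kJ/K

7.3964 kJ/K


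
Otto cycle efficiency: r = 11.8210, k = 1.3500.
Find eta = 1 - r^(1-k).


r^(k-1) = 2.3737
eta = 1 - 1/2.3737 = 0.5787 = 57.8720%

57.8720%


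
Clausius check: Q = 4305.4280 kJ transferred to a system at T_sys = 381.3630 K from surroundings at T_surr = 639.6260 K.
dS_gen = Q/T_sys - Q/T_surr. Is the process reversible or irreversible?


dS_sys = 4305.4280/381.3630 = 11.2896 kJ/K
dS_surr = -4305.4280/639.6260 = -6.7312 kJ/K
dS_gen = 11.2896 - 6.7312 = 4.5584 kJ/K (irreversible)

dS_gen = 4.5584 kJ/K, irreversible


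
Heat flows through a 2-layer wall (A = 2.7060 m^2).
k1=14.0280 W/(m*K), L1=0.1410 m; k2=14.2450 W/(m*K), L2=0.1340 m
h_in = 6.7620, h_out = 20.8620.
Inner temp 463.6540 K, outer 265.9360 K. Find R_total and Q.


R_conv_in = 1/(6.7620*2.7060) = 0.0547
R_1 = 0.1410/(14.0280*2.7060) = 0.0037
R_2 = 0.1340/(14.2450*2.7060) = 0.0035
R_conv_out = 1/(20.8620*2.7060) = 0.0177
R_total = 0.0796 K/W
Q = 197.7180 / 0.0796 = 2485.2811 W

R_total = 0.0796 K/W, Q = 2485.2811 W


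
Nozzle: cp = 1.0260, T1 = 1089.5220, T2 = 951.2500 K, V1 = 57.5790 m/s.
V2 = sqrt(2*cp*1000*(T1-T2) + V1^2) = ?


dT = 138.2720 K
2*cp*1000*dT = 283734.1440
V1^2 = 3315.3412
V2 = sqrt(287049.4852) = 535.7700 m/s

535.7700 m/s


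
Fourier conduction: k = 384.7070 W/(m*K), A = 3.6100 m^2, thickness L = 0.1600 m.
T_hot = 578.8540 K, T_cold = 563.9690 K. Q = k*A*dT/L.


dT = 14.8850 K
Q = 384.7070 * 3.6100 * 14.8850 / 0.1600 = 129201.0809 W

129201.0809 W


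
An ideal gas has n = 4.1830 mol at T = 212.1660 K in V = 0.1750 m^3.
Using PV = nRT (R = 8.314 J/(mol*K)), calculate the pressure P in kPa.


P = nRT/V = 4.1830 * 8.314 * 212.1660 / 0.1750
= 7378.5950 / 0.1750 = 42163.4000 Pa = 42.1634 kPa

42.1634 kPa


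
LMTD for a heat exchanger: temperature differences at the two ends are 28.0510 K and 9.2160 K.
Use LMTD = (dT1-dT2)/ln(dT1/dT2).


dT1/dT2 = 3.0437
ln(dT1/dT2) = 1.1131
LMTD = 18.8350 / 1.1131 = 16.9215 K

16.9215 K


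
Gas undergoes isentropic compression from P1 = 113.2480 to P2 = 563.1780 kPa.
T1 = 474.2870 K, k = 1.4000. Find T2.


(k-1)/k = 0.2857
(P2/P1)^exp = 1.5814
T2 = 474.2870 * 1.5814 = 750.0222 K

750.0222 K


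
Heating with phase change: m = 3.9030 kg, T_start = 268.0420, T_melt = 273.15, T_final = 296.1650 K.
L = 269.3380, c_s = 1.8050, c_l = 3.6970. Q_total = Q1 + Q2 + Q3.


Q1 (sensible, solid) = 3.9030 * 1.8050 * 5.1080 = 35.9854 kJ
Q2 (latent) = 3.9030 * 269.3380 = 1051.2262 kJ
Q3 (sensible, liquid) = 3.9030 * 3.6970 * 23.0150 = 332.0924 kJ
Q_total = 1419.3041 kJ

1419.3041 kJ


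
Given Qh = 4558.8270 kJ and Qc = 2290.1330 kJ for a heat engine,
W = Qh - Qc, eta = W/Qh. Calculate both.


W = 4558.8270 - 2290.1330 = 2268.6940 kJ
eta = 2268.6940 / 4558.8270 = 0.4976 = 49.7649%

W = 2268.6940 kJ, eta = 49.7649%


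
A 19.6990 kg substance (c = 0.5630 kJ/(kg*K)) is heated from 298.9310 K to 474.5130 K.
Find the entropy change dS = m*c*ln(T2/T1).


T2/T1 = 1.5874
ln(T2/T1) = 0.4621
dS = 19.6990 * 0.5630 * 0.4621 = 5.1247 kJ/K

5.1247 kJ/K


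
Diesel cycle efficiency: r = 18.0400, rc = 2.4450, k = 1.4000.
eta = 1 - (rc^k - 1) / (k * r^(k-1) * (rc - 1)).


r^(k-1) = 3.1805
rc^k = 3.4962
eta = 0.6120 = 61.2046%

61.2046%


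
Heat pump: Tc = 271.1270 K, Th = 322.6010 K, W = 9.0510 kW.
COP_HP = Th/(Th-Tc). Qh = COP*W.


COP = 322.6010 / 51.4740 = 6.2673
Qh = 6.2673 * 9.0510 = 56.7250 kW

COP = 6.2673, Qh = 56.7250 kW


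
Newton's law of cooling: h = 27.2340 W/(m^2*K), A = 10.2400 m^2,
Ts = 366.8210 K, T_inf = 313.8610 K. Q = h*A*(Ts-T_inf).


dT = 52.9600 K
Q = 27.2340 * 10.2400 * 52.9600 = 14769.2814 W

14769.2814 W


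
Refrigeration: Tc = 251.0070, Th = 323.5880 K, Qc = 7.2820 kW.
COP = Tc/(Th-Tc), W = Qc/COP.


COP = 251.0070 / 72.5810 = 3.4583
W = 7.2820 / 3.4583 = 2.1057 kW

COP = 3.4583, W = 2.1057 kW


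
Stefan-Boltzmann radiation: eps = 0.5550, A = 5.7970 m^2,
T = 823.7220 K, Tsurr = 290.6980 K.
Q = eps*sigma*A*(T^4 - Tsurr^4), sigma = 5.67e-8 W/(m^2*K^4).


T^4 = 4.6039e+11
Tsurr^4 = 7.1412e+09
Q = 0.5550 * 5.67e-8 * 5.7970 * 4.5325e+11 = 82682.3443 W

82682.3443 W


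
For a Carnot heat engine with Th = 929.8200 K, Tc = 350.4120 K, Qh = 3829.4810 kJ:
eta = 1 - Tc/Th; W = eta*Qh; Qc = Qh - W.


eta = 1 - 350.4120/929.8200 = 0.6231
W = 0.6231 * 3829.4810 = 2386.3026 kJ
Qc = 3829.4810 - 2386.3026 = 1443.1784 kJ

eta = 62.3140%, W = 2386.3026 kJ, Qc = 1443.1784 kJ


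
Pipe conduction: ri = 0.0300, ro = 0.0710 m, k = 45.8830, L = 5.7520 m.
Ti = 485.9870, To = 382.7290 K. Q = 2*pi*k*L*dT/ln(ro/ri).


dT = 103.2580 K
ln(ro/ri) = 0.8615
Q = 2*pi*45.8830*5.7520*103.2580 / 0.8615 = 198759.4578 W

198759.4578 W


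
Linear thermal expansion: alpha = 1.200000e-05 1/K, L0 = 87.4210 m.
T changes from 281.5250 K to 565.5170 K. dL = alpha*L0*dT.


dT = 283.9920 K
dL = 1.200000e-05 * 87.4210 * 283.9920 = 0.297922 m
L_final = 87.718922 m

dL = 0.297922 m


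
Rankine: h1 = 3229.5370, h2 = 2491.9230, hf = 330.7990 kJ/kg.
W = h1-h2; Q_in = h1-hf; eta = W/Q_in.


W = 737.6140 kJ/kg
Q_in = 2898.7380 kJ/kg
eta = 0.2545 = 25.4460%

eta = 25.4460%


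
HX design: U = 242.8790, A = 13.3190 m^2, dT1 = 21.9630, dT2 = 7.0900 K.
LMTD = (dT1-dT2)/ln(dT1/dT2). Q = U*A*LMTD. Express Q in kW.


LMTD = 13.1541 K
Q = 242.8790 * 13.3190 * 13.1541 = 42552.2769 W = 42.5523 kW

42.5523 kW


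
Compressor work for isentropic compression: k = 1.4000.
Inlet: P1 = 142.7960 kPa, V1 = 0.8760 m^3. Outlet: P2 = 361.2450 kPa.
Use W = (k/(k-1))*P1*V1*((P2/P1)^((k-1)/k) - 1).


(k-1)/k = 0.2857
(P2/P1)^exp = 1.3037
W = 3.5000 * 142.7960 * 0.8760 * (1.3037 - 1) = 132.9501 kJ

132.9501 kJ


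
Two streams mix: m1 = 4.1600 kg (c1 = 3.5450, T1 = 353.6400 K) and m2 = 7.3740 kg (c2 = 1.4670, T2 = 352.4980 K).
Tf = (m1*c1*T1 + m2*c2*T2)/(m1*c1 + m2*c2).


num = 9028.4026
den = 25.5649
Tf = 353.1568 K

353.1568 K


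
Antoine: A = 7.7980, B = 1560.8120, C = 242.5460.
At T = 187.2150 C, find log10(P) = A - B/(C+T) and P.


C+T = 429.7610
B/(C+T) = 3.6318
log10(P) = 7.7980 - 3.6318 = 4.1662
P = 10^4.1662 = 14661.7577 mmHg

14661.7577 mmHg


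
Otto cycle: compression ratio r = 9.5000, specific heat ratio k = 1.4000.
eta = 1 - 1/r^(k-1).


r^(k-1) = 2.4609
eta = 1 - 1/2.4609 = 0.5936 = 59.3640%

59.3640%


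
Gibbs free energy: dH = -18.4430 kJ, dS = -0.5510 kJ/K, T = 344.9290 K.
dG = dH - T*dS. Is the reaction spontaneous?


T*dS = 344.9290 * -0.5510 = -190.0559 kJ
dG = -18.4430 + 190.0559 = 171.6129 kJ (non-spontaneous)

dG = 171.6129 kJ, non-spontaneous


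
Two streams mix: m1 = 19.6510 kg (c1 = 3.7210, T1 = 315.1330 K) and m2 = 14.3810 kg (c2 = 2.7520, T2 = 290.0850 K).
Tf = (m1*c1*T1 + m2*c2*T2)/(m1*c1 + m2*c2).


num = 34523.5095
den = 112.6979
Tf = 306.3368 K

306.3368 K


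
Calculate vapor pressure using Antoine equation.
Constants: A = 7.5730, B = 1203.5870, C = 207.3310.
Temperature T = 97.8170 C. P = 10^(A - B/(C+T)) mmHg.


C+T = 305.1480
B/(C+T) = 3.9443
log10(P) = 7.5730 - 3.9443 = 3.6287
P = 10^3.6287 = 4253.3102 mmHg

4253.3102 mmHg


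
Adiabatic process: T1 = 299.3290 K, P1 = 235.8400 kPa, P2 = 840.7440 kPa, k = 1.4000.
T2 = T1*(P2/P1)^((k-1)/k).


(k-1)/k = 0.2857
(P2/P1)^exp = 1.4379
T2 = 299.3290 * 1.4379 = 430.4040 K

430.4040 K


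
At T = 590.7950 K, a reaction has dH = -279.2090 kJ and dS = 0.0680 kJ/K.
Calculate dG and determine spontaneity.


T*dS = 590.7950 * 0.0680 = 40.1741 kJ
dG = -279.2090 - 40.1741 = -319.3831 kJ (spontaneous)

dG = -319.3831 kJ, spontaneous


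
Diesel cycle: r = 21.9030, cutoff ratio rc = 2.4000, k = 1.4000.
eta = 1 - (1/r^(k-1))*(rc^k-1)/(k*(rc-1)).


r^(k-1) = 3.4372
rc^k = 3.4064
eta = 0.6428 = 64.2801%

64.2801%


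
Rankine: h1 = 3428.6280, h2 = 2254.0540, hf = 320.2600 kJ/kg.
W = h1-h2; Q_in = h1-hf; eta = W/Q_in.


W = 1174.5740 kJ/kg
Q_in = 3108.3680 kJ/kg
eta = 0.3779 = 37.7875%

eta = 37.7875%


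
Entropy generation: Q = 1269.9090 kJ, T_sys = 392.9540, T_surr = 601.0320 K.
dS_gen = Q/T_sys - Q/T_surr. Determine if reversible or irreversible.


dS_sys = 1269.9090/392.9540 = 3.2317 kJ/K
dS_surr = -1269.9090/601.0320 = -2.1129 kJ/K
dS_gen = 3.2317 - 2.1129 = 1.1188 kJ/K (irreversible)

dS_gen = 1.1188 kJ/K, irreversible


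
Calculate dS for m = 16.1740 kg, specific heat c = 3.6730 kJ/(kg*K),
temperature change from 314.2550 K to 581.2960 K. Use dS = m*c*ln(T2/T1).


T2/T1 = 1.8498
ln(T2/T1) = 0.6151
dS = 16.1740 * 3.6730 * 0.6151 = 36.5387 kJ/K

36.5387 kJ/K


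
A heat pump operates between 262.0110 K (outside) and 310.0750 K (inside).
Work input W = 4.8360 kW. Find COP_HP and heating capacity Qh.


COP = 310.0750 / 48.0640 = 6.4513
Qh = 6.4513 * 4.8360 = 31.1985 kW

COP = 6.4513, Qh = 31.1985 kW


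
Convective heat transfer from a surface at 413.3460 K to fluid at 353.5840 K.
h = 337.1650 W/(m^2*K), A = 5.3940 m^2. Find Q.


dT = 59.7620 K
Q = 337.1650 * 5.3940 * 59.7620 = 108687.2376 W

108687.2376 W


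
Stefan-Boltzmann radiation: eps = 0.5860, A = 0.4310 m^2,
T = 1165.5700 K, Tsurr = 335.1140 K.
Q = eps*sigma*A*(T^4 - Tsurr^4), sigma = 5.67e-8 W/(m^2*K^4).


T^4 = 1.8457e+12
Tsurr^4 = 1.2612e+10
Q = 0.5860 * 5.67e-8 * 0.4310 * 1.8331e+12 = 26250.2614 W

26250.2614 W


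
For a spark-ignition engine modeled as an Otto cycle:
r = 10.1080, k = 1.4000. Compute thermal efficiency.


r^(k-1) = 2.5227
eta = 1 - 1/2.5227 = 0.6036 = 60.3600%

60.3600%


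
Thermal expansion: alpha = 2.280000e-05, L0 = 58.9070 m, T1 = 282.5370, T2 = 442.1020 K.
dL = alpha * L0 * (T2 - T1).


dT = 159.5650 K
dL = 2.280000e-05 * 58.9070 * 159.5650 = 0.214308 m
L_final = 59.121308 m

dL = 0.214308 m


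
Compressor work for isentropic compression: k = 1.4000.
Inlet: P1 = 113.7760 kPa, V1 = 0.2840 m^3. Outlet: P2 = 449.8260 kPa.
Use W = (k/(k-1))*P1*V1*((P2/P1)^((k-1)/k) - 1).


(k-1)/k = 0.2857
(P2/P1)^exp = 1.4810
W = 3.5000 * 113.7760 * 0.2840 * (1.4810 - 1) = 54.4035 kJ

54.4035 kJ


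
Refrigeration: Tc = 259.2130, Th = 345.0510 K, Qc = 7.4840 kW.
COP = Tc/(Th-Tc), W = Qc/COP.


COP = 259.2130 / 85.8380 = 3.0198
W = 7.4840 / 3.0198 = 2.4783 kW

COP = 3.0198, W = 2.4783 kW


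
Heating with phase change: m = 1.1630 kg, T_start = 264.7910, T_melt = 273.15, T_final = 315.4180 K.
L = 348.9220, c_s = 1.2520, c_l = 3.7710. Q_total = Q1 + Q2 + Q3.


Q1 (sensible, solid) = 1.1630 * 1.2520 * 8.3590 = 12.1713 kJ
Q2 (latent) = 1.1630 * 348.9220 = 405.7963 kJ
Q3 (sensible, liquid) = 1.1630 * 3.7710 * 42.2680 = 185.3736 kJ
Q_total = 603.3413 kJ

603.3413 kJ


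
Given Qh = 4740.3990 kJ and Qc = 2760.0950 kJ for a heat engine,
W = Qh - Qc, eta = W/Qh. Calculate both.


W = 4740.3990 - 2760.0950 = 1980.3040 kJ
eta = 1980.3040 / 4740.3990 = 0.4178 = 41.7750%

W = 1980.3040 kJ, eta = 41.7750%


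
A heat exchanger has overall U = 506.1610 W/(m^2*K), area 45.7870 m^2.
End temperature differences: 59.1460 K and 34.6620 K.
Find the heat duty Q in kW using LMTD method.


LMTD = 45.8189 K
Q = 506.1610 * 45.7870 * 45.8189 = 1061879.5398 W = 1061.8795 kW

1061.8795 kW


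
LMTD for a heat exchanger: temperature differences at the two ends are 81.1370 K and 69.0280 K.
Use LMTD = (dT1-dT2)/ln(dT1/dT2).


dT1/dT2 = 1.1754
ln(dT1/dT2) = 0.1616
LMTD = 12.1090 / 0.1616 = 74.9195 K

74.9195 K


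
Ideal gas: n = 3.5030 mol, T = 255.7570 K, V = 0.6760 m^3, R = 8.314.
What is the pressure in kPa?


P = nRT/V = 3.5030 * 8.314 * 255.7570 / 0.6760
= 7448.6520 / 0.6760 = 11018.7160 Pa = 11.0187 kPa

11.0187 kPa


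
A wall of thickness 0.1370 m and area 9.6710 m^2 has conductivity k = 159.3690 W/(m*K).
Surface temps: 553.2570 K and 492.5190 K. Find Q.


dT = 60.7380 K
Q = 159.3690 * 9.6710 * 60.7380 / 0.1370 = 683305.8690 W

683305.8690 W


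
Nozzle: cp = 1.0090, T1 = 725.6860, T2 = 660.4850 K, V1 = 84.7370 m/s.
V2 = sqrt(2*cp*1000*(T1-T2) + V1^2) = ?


dT = 65.2010 K
2*cp*1000*dT = 131575.6180
V1^2 = 7180.3592
V2 = sqrt(138755.9772) = 372.4996 m/s

372.4996 m/s


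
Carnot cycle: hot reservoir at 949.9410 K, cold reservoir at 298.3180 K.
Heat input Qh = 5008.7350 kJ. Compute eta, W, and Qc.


eta = 1 - 298.3180/949.9410 = 0.6860
W = 0.6860 * 5008.7350 = 3435.7996 kJ
Qc = 5008.7350 - 3435.7996 = 1572.9354 kJ

eta = 68.5962%, W = 3435.7996 kJ, Qc = 1572.9354 kJ


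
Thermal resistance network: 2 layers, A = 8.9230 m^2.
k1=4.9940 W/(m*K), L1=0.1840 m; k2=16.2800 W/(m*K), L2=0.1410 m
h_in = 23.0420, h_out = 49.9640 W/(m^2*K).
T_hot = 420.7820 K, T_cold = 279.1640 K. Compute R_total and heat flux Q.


R_conv_in = 1/(23.0420*8.9230) = 0.0049
R_1 = 0.1840/(4.9940*8.9230) = 0.0041
R_2 = 0.1410/(16.2800*8.9230) = 0.0010
R_conv_out = 1/(49.9640*8.9230) = 0.0022
R_total = 0.0122 K/W
Q = 141.6180 / 0.0122 = 11601.8549 W

R_total = 0.0122 K/W, Q = 11601.8549 W


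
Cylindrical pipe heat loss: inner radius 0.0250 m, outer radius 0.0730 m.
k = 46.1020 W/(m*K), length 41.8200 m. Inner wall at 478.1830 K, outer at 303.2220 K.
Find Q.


dT = 174.9610 K
ln(ro/ri) = 1.0716
Q = 2*pi*46.1020*41.8200*174.9610 / 1.0716 = 1977875.0431 W

1977875.0431 W


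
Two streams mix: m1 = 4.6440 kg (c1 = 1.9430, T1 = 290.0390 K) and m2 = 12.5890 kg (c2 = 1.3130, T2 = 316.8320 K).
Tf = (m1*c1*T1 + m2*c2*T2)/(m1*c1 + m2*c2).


num = 7854.1358
den = 25.5526
Tf = 307.3707 K

307.3707 K


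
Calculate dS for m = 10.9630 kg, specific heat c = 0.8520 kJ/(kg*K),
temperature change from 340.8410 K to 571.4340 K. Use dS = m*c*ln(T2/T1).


T2/T1 = 1.6765
ln(T2/T1) = 0.5167
dS = 10.9630 * 0.8520 * 0.5167 = 4.8265 kJ/K

4.8265 kJ/K


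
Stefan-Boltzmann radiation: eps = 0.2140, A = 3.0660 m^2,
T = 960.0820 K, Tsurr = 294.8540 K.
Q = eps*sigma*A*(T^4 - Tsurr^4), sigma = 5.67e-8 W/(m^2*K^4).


T^4 = 8.4964e+11
Tsurr^4 = 7.5584e+09
Q = 0.2140 * 5.67e-8 * 3.0660 * 8.4208e+11 = 31327.1958 W

31327.1958 W


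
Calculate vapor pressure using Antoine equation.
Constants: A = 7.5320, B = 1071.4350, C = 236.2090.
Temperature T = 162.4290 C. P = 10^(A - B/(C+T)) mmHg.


C+T = 398.6380
B/(C+T) = 2.6877
log10(P) = 7.5320 - 2.6877 = 4.8443
P = 10^4.8443 = 69865.1745 mmHg

69865.1745 mmHg


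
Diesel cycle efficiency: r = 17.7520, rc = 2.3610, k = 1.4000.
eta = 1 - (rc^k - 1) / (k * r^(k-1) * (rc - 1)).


r^(k-1) = 3.1601
rc^k = 3.3292
eta = 0.6132 = 61.3176%

61.3176%


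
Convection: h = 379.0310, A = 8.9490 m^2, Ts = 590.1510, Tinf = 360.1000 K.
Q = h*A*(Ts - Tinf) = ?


dT = 230.0510 K
Q = 379.0310 * 8.9490 * 230.0510 = 780321.1257 W

780321.1257 W


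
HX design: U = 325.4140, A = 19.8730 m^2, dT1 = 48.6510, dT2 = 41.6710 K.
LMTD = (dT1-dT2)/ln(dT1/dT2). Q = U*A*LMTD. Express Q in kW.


LMTD = 45.0710 K
Q = 325.4140 * 19.8730 * 45.0710 = 291471.7220 W = 291.4717 kW

291.4717 kW


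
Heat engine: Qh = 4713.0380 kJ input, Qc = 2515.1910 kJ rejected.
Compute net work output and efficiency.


W = 4713.0380 - 2515.1910 = 2197.8470 kJ
eta = 2197.8470 / 4713.0380 = 0.4663 = 46.6333%

W = 2197.8470 kJ, eta = 46.6333%


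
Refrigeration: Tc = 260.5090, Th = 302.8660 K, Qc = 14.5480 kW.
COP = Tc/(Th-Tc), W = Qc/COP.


COP = 260.5090 / 42.3570 = 6.1503
W = 14.5480 / 6.1503 = 2.3654 kW

COP = 6.1503, W = 2.3654 kW


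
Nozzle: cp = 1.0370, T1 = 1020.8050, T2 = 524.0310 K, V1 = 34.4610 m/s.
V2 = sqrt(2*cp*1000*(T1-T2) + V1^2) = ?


dT = 496.7740 K
2*cp*1000*dT = 1030309.2760
V1^2 = 1187.5605
V2 = sqrt(1031496.8365) = 1015.6263 m/s

1015.6263 m/s


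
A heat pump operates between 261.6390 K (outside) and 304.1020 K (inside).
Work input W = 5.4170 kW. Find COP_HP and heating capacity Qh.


COP = 304.1020 / 42.4630 = 7.1616
Qh = 7.1616 * 5.4170 = 38.7943 kW

COP = 7.1616, Qh = 38.7943 kW
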